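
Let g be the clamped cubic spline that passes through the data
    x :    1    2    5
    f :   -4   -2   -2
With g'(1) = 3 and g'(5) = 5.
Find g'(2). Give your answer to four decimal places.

0.5000

Let M_i = g''(x_i). Step sizes h_i = 1, 3; slopes of the chords Δ_i = (y_(i+1) - y_i)/h_i = 2, 0.
  1·M_0 + 8·M_1 + 3·M_2 = 6(Δ_1 - Δ_0) = -12
Clamped end conditions give two more equations: 2h_0·M_0 + h_0·M_1 = 6(Δ_0 - g'(1)) = -6 and h_1·M_1 + 2h_1·M_2 = 6(g'(5) - Δ_1) = 30.
Hence M_0 = -1, M_1 = -4, M_2 = 7.
On [2, 5], g'(x) = b_1 + 2c_1·(x - 2) + 3d_1·(x - 2)² with b_1 = Δ_1 - h_1(2M_1 + M_2)/6 = 1/2, c_1 = M_1/2 = -2, d_1 = (M_2 - M_1)/(6h_1) = 11/18. So g'(2) = 1/2.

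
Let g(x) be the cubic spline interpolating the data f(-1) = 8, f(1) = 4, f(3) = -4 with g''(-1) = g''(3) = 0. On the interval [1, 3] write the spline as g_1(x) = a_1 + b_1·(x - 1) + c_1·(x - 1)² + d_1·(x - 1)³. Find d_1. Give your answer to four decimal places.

0.1250

With M_i denoting the second derivative at x_i, h_i = 2, 2, and Δ_i = (y_(i+1) − y_i)/h_i = -2, -4:
  2·M_0 + 8·M_1 + 2·M_2 = 6(Δ_1 - Δ_0) = -12
Natural end conditions: M_0 = M_2 = 0.
Solving the tridiagonal system: M_0 = 0, M_1 = -3/2, M_2 = 0.
On [1, 3], with g_1(x) = a_1 + b_1·(x - 1) + c_1·(x - 1)² + d_1·(x - 1)³: c_1 = M_1/2 = -3/4, d_1 = (M_2 - M_1)/(6h_1) = 1/8, b_1 = Δ_1 - h_1(2M_1 + M_2)/6 = -3.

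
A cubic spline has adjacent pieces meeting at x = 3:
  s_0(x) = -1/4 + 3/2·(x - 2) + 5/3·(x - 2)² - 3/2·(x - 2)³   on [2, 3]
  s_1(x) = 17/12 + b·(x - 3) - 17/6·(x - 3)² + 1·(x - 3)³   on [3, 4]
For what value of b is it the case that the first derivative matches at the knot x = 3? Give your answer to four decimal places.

0.3333

s_0'(x) = 3/2 + 10/3·(x - 2) - 9/2·(x - 2)², so s_0'(3) = 1/3. On the right, s_1'(3) = b, so b = 1/3.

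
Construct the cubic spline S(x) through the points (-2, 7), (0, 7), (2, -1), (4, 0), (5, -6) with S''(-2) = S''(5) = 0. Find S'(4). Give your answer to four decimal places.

-3.0854

Let M_i = S''(x_i). Step sizes h_i = 2, 2, 2, 1; slopes of the chords Δ_i = (y_(i+1) - y_i)/h_i = 0, -4, 1/2, -6.
  2·M_0 + 8·M_1 + 2·M_2 = 6(Δ_1 - Δ_0) = -24
  2·M_1 + 8·M_2 + 2·M_3 = 6(Δ_2 - Δ_1) = 27
  2·M_2 + 6·M_3 + 1·M_4 = 6(Δ_3 - Δ_2) = -39
Natural end conditions: M_0 = M_4 = 0.
Hence M_0 = 0, M_1 = -192/41, M_2 = 276/41, M_3 = -717/82, M_4 = 0.
On [4, 5], S'(x) = b_3 + 2c_3·(x - 4) + 3d_3·(x - 4)² with b_3 = Δ_3 - h_3(2M_3 + M_4)/6 = -253/82, c_3 = M_3/2 = -717/164, d_3 = (M_4 - M_3)/(6h_3) = 239/164. So S'(4) = -253/82.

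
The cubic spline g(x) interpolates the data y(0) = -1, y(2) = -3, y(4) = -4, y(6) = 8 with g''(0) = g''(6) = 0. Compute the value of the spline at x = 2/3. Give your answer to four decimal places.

Write M_i for g''(x_i). With h_i = 2, 2, 2 and divided differences Δ_i = -1, -1/2, 6, the continuity of g' gives the tridiagonal system
  2·M_0 + 8·M_1 + 2·M_2 = 6(Δ_1 - Δ_0) = 3
  2·M_1 + 8·M_2 + 2·M_3 = 6(Δ_2 - Δ_1) = 39
Natural end conditions: M_0 = M_3 = 0.
Solving the tridiagonal system: M_0 = 0, M_1 = -9/10, M_2 = 51/10, M_3 = 0.
On [0, 2], g(x) = -1 - 7/10·x + 0·x² - 3/40·x³.
With x = 2/3: g(2/3) = -67/45.

-1.4889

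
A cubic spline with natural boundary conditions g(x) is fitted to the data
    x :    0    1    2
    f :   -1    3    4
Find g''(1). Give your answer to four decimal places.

With M_i denoting the second derivative at x_i, h_i = 1, 1, and Δ_i = (y_(i+1) − y_i)/h_i = 4, 1:
  1·M_0 + 4·M_1 + 1·M_2 = 6(Δ_1 - Δ_0) = -18
Natural end conditions: M_0 = M_2 = 0.
Forward elimination and back-substitution give M_0 = 0, M_1 = -9/2, M_2 = 0.

-4.5000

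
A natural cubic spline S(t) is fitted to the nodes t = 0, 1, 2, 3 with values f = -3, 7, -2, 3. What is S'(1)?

Write M_i for S''(x_i). With h_i = 1, 1, 1 and divided differences Δ_i = 10, -9, 5, the continuity of S' gives the tridiagonal system
  1·M_0 + 4·M_1 + 1·M_2 = 6(Δ_1 - Δ_0) = -114
  1·M_1 + 4·M_2 + 1·M_3 = 6(Δ_2 - Δ_1) = 84
Natural end conditions: M_0 = M_3 = 0.
Solving: M_0 = 0, M_1 = -36, M_2 = 30, M_3 = 0.
On [1, 2], S'(t) = b_1 + 2c_1·(t - 1) + 3d_1·(t - 1)² with b_1 = Δ_1 - h_1(2M_1 + M_2)/6 = -2, c_1 = M_1/2 = -18, d_1 = (M_2 - M_1)/(6h_1) = 11. So S'(1) = -2.

-2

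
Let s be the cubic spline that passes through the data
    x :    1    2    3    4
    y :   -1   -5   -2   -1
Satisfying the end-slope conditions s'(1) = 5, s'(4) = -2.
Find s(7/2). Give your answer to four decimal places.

-0.7167

With M_i denoting the second derivative at x_i, h_i = 1, 1, 1, and Δ_i = (y_(i+1) − y_i)/h_i = -4, 3, 1:
  1·M_0 + 4·M_1 + 1·M_2 = 6(Δ_1 - Δ_0) = 42
  1·M_1 + 4·M_2 + 1·M_3 = 6(Δ_2 - Δ_1) = -12
Clamped end conditions give two more equations: 2h_0·M_0 + h_0·M_1 = 6(Δ_0 - s'(1)) = -54 and h_2·M_2 + 2h_2·M_3 = 6(s'(4) - Δ_2) = -18.
Hence M_0 = -568/15, M_1 = 326/15, M_2 = -106/15, M_3 = -82/15.
On [3, 4], s(x) = -2 + 64/15·(x - 3) - 53/15·(x - 3)² + 4/15·(x - 3)³.
With (x - 3) = 1/2: s(7/2) = -43/60.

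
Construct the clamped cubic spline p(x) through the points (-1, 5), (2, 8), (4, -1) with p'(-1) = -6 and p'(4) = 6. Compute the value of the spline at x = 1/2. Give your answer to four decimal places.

5.7688

With σ_i denoting the second derivative at x_i, h_i = 3, 2, and Δ_i = (y_(i+1) − y_i)/h_i = 1, -9/2:
  3·σ_0 + 10·σ_1 + 2·σ_2 = 6(Δ_1 - Δ_0) = -33
Clamped end conditions give two more equations: 2h_0·σ_0 + h_0·σ_1 = 6(Δ_0 - p'(-1)) = 42 and h_1·σ_1 + 2h_1·σ_2 = 6(p'(4) - Δ_1) = 63.
Solving: σ_0 = 127/10, σ_1 = -57/5, σ_2 = 429/20.
On [-1, 2], p(x) = 5 - 6·(x + 1) + 127/20·(x + 1)² - 241/180·(x + 1)³.
With (x + 1) = 3/2: p(1/2) = 923/160.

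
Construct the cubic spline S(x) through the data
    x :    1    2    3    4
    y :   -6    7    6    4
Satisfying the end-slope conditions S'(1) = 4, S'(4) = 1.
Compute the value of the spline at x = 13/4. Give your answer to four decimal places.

Write M_i for S''(x_i). With h_i = 1, 1, 1 and divided differences Δ_i = 13, -1, -2, the continuity of S' gives the tridiagonal system
  1·M_0 + 4·M_1 + 1·M_2 = 6(Δ_1 - Δ_0) = -84
  1·M_1 + 4·M_2 + 1·M_3 = 6(Δ_2 - Δ_1) = -6
Clamped end conditions give two more equations: 2h_0·M_0 + h_0·M_1 = 6(Δ_0 - S'(1)) = 54 and h_2·M_2 + 2h_2·M_3 = 6(S'(4) - Δ_2) = 18.
Solving: M_0 = 218/5, M_1 = -166/5, M_2 = 26/5, M_3 = 32/5.
On [3, 4], S(x) = 6 - 24/5·(x - 3) + 13/5·(x - 3)² + 1/5·(x - 3)³.
With (x - 3) = 1/4: S(13/4) = 1589/320.

4.9656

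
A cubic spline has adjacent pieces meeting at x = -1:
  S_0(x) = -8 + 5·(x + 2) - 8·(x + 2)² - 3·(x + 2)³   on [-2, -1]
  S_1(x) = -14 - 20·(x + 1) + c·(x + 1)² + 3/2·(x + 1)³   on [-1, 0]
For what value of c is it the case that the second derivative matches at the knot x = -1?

-17

S_0''(x) = -16 - 18·(x + 2), so S_0''(-1) = -34. On the right, S_1''(-1) = 2c, so c = -17.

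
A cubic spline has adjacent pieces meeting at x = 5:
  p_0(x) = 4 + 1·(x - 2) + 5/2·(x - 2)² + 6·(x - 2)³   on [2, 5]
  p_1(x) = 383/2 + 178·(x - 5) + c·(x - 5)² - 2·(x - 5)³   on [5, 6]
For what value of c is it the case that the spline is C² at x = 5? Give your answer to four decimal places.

p_0''(x) = 5 + 36·(x - 2), so p_0''(5) = 113. On the right, p_1''(5) = 2c, so c = 113/2.

56.5000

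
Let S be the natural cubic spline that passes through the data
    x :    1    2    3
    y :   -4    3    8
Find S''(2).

Write M_i for S''(x_i). With h_i = 1, 1 and divided differences Δ_i = 7, 5, the continuity of S' gives the tridiagonal system
  1·M_0 + 4·M_1 + 1·M_2 = 6(Δ_1 - Δ_0) = -12
Natural end conditions: M_0 = M_2 = 0.
Forward elimination and back-substitution give M_0 = 0, M_1 = -3, M_2 = 0.

-3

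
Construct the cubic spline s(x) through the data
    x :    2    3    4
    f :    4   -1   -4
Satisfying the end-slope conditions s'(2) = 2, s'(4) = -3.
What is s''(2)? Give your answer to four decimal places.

-26.5000

Let σ_i = s''(x_i). Step sizes h_i = 1, 1; slopes of the chords Δ_i = (y_(i+1) - y_i)/h_i = -5, -3.
  1·σ_0 + 4·σ_1 + 1·σ_2 = 6(Δ_1 - Δ_0) = 12
Clamped end conditions give two more equations: 2h_0·σ_0 + h_0·σ_1 = 6(Δ_0 - s'(2)) = -42 and h_1·σ_1 + 2h_1·σ_2 = 6(s'(4) - Δ_1) = 0.
Hence σ_0 = -53/2, σ_1 = 11, σ_2 = -11/2.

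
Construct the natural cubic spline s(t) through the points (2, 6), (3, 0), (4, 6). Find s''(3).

Let M_i = s''(x_i). Step sizes h_i = 1, 1; slopes of the chords Δ_i = (y_(i+1) - y_i)/h_i = -6, 6.
  1·M_0 + 4·M_1 + 1·M_2 = 6(Δ_1 - Δ_0) = 72
Natural end conditions: M_0 = M_2 = 0.
Forward elimination and back-substitution give M_0 = 0, M_1 = 18, M_2 = 0.

18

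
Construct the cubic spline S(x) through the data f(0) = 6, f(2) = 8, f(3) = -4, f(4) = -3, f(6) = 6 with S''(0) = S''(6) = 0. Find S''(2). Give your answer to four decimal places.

-16.9773

With M_i denoting the second derivative at x_i, h_i = 2, 1, 1, 2, and Δ_i = (y_(i+1) − y_i)/h_i = 1, -12, 1, 9/2:
  2·M_0 + 6·M_1 + 1·M_2 = 6(Δ_1 - Δ_0) = -78
  1·M_1 + 4·M_2 + 1·M_3 = 6(Δ_2 - Δ_1) = 78
  1·M_2 + 6·M_3 + 2·M_4 = 6(Δ_3 - Δ_2) = 21
Natural end conditions: M_0 = M_4 = 0.
Forward elimination and back-substitution give M_0 = 0, M_1 = -747/44, M_2 = 525/22, M_3 = -21/44, M_4 = 0.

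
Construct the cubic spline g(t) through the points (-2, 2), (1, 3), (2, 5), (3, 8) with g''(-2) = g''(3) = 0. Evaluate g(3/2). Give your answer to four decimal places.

With M_i denoting the second derivative at x_i, h_i = 3, 1, 1, and Δ_i = (y_(i+1) − y_i)/h_i = 1/3, 2, 3:
  3·M_0 + 8·M_1 + 1·M_2 = 6(Δ_1 - Δ_0) = 10
  1·M_1 + 4·M_2 + 1·M_3 = 6(Δ_2 - Δ_1) = 6
Natural end conditions: M_0 = M_3 = 0.
Solving the tridiagonal system: M_0 = 0, M_1 = 34/31, M_2 = 38/31, M_3 = 0.
On [1, 2], g(t) = 3 + 133/93·(t - 1) + 17/31·(t - 1)² + 2/93·(t - 1)³.
With (t - 1) = 1/2: g(3/2) = 239/62.

3.8548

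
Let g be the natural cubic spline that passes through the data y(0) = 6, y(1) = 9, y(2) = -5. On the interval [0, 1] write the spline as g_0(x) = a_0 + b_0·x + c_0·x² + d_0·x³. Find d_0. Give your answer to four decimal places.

Put M_i = g'' at the i-th knot. Here h = (1, 1) and Δ = (3, -14), so the interior equations h_(i-1)·M_(i-1) + 2(h_(i-1)+h_i)·M_i + h_i·M_(i+1) = 6(Δ_i − Δ_(i-1)) read
  1·M_0 + 4·M_1 + 1·M_2 = 6(Δ_1 - Δ_0) = -102
Natural end conditions: M_0 = M_2 = 0.
Solving the tridiagonal system: M_0 = 0, M_1 = -51/2, M_2 = 0.
On [0, 1], with g_0(x) = a_0 + b_0·x + c_0·x² + d_0·x³: c_0 = M_0/2 = 0, d_0 = (M_1 - M_0)/(6h_0) = -17/4, b_0 = Δ_0 - h_0(2M_0 + M_1)/6 = 29/4.

-4.2500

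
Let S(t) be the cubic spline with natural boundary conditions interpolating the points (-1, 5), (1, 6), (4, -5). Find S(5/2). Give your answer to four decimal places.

1.9063

With m_i denoting the second derivative at x_i, h_i = 2, 3, and Δ_i = (y_(i+1) − y_i)/h_i = 1/2, -11/3:
  2·m_0 + 10·m_1 + 3·m_2 = 6(Δ_1 - Δ_0) = -25
Natural end conditions: m_0 = m_2 = 0.
Solving: m_0 = 0, m_1 = -5/2, m_2 = 0.
On [1, 4], S(t) = 6 - 7/6·(t - 1) - 5/4·(t - 1)² + 5/36·(t - 1)³.
With (t - 1) = 3/2: S(5/2) = 61/32.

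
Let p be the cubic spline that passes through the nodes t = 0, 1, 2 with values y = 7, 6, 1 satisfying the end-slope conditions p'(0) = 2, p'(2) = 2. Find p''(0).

With m_i denoting the second derivative at x_i, h_i = 1, 1, and Δ_i = (y_(i+1) − y_i)/h_i = -1, -5:
  1·m_0 + 4·m_1 + 1·m_2 = 6(Δ_1 - Δ_0) = -24
Clamped end conditions give two more equations: 2h_0·m_0 + h_0·m_1 = 6(Δ_0 - p'(0)) = -18 and h_1·m_1 + 2h_1·m_2 = 6(p'(2) - Δ_1) = 42.
Hence m_0 = -3, m_1 = -12, m_2 = 27.

-3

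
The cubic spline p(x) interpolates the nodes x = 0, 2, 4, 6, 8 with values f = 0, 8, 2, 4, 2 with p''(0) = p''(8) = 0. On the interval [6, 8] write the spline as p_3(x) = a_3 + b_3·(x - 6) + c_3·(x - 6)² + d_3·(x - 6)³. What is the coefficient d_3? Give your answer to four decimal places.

0.2366

Write σ_i for p''(x_i). With h_i = 2, 2, 2, 2 and divided differences Δ_i = 4, -3, 1, -1, the continuity of p' gives the tridiagonal system
  2·σ_0 + 8·σ_1 + 2·σ_2 = 6(Δ_1 - Δ_0) = -42
  2·σ_1 + 8·σ_2 + 2·σ_3 = 6(Δ_2 - Δ_1) = 24
  2·σ_2 + 8·σ_3 + 2·σ_4 = 6(Δ_3 - Δ_2) = -12
Natural end conditions: σ_0 = σ_4 = 0.
Solving: σ_0 = 0, σ_1 = -369/56, σ_2 = 75/14, σ_3 = -159/56, σ_4 = 0.
On [6, 8], with p_3(x) = a_3 + b_3·(x - 6) + c_3·(x - 6)² + d_3·(x - 6)³: c_3 = σ_3/2 = -159/112, d_3 = (σ_4 - σ_3)/(6h_3) = 53/224, b_3 = Δ_3 - h_3(2σ_3 + σ_4)/6 = 25/28.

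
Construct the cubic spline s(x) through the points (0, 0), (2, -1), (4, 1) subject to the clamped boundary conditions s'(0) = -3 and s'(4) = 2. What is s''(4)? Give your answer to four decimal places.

Put M_i = s'' at the i-th knot. Here h = (2, 2) and Δ = (-1/2, 1), so the interior equations h_(i-1)·M_(i-1) + 2(h_(i-1)+h_i)·M_i + h_i·M_(i+1) = 6(Δ_i − Δ_(i-1)) read
  2·M_0 + 8·M_1 + 2·M_2 = 6(Δ_1 - Δ_0) = 9
Clamped end conditions give two more equations: 2h_0·M_0 + h_0·M_1 = 6(Δ_0 - s'(0)) = 15 and h_1·M_1 + 2h_1·M_2 = 6(s'(4) - Δ_1) = 6.
Forward elimination and back-substitution give M_0 = 31/8, M_1 = -1/4, M_2 = 13/8.

1.6250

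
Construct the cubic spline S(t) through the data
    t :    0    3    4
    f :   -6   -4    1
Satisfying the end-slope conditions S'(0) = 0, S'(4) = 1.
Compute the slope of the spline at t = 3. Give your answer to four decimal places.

Write m_i for S''(x_i). With h_i = 3, 1 and divided differences Δ_i = 2/3, 5, the continuity of S' gives the tridiagonal system
  3·m_0 + 8·m_1 + 1·m_2 = 6(Δ_1 - Δ_0) = 26
Clamped end conditions give two more equations: 2h_0·m_0 + h_0·m_1 = 6(Δ_0 - S'(0)) = 4 and h_1·m_1 + 2h_1·m_2 = 6(S'(4) - Δ_1) = -24.
Hence m_0 = -7/3, m_1 = 6, m_2 = -15.
On [3, 4], S'(t) = b_1 + 2c_1·(t - 3) + 3d_1·(t - 3)² with b_1 = Δ_1 - h_1(2m_1 + m_2)/6 = 11/2, c_1 = m_1/2 = 3, d_1 = (m_2 - m_1)/(6h_1) = -7/2. So S'(3) = 11/2.

5.5000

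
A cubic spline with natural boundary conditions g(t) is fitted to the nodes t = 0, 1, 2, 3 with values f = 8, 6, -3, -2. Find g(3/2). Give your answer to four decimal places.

1.2750

Let σ_i = g''(x_i). Step sizes h_i = 1, 1, 1; slopes of the chords Δ_i = (y_(i+1) - y_i)/h_i = -2, -9, 1.
  1·σ_0 + 4·σ_1 + 1·σ_2 = 6(Δ_1 - Δ_0) = -42
  1·σ_1 + 4·σ_2 + 1·σ_3 = 6(Δ_2 - Δ_1) = 60
Natural end conditions: σ_0 = σ_3 = 0.
Hence σ_0 = 0, σ_1 = -76/5, σ_2 = 94/5, σ_3 = 0.
On [1, 2], g(t) = 6 - 106/15·(t - 1) - 38/5·(t - 1)² + 17/3·(t - 1)³.
With (t - 1) = 1/2: g(3/2) = 51/40.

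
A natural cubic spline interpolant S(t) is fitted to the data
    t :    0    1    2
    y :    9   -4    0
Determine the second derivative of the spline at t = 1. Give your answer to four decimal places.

Put M_i = S'' at the i-th knot. Here h = (1, 1) and Δ = (-13, 4), so the interior equations h_(i-1)·M_(i-1) + 2(h_(i-1)+h_i)·M_i + h_i·M_(i+1) = 6(Δ_i − Δ_(i-1)) read
  1·M_0 + 4·M_1 + 1·M_2 = 6(Δ_1 - Δ_0) = 102
Natural end conditions: M_0 = M_2 = 0.
Forward elimination and back-substitution give M_0 = 0, M_1 = 51/2, M_2 = 0.

25.5000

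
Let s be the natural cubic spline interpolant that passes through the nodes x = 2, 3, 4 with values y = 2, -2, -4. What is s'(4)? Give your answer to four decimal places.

With M_i denoting the second derivative at x_i, h_i = 1, 1, and Δ_i = (y_(i+1) − y_i)/h_i = -4, -2:
  1·M_0 + 4·M_1 + 1·M_2 = 6(Δ_1 - Δ_0) = 12
Natural end conditions: M_0 = M_2 = 0.
Forward elimination and back-substitution give M_0 = 0, M_1 = 3, M_2 = 0.
On [3, 4], s'(x) = b_1 + 2c_1·(x - 3) + 3d_1·(x - 3)² with b_1 = Δ_1 - h_1(2M_1 + M_2)/6 = -3, c_1 = M_1/2 = 3/2, d_1 = (M_2 - M_1)/(6h_1) = -1/2. So s'(4) = -3/2.

-1.5000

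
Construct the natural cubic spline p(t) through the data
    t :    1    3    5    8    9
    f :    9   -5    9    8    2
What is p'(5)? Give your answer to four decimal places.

6.8607

Write σ_i for p''(x_i). With h_i = 2, 2, 3, 1 and divided differences Δ_i = -7, 7, -1/3, -6, the continuity of p' gives the tridiagonal system
  2·σ_0 + 8·σ_1 + 2·σ_2 = 6(Δ_1 - Δ_0) = 84
  2·σ_1 + 10·σ_2 + 3·σ_3 = 6(Δ_2 - Δ_1) = -44
  3·σ_2 + 8·σ_3 + 1·σ_4 = 6(Δ_3 - Δ_2) = -34
Natural end conditions: σ_0 = σ_4 = 0.
Solving the tridiagonal system: σ_0 = 0, σ_1 = 808/67, σ_2 = -418/67, σ_3 = -128/67, σ_4 = 0.
On [5, 8], p'(t) = b_2 + 2c_2·(t - 5) + 3d_2·(t - 5)² with b_2 = Δ_2 - h_2(2σ_2 + σ_3)/6 = 1379/201, c_2 = σ_2/2 = -209/67, d_2 = (σ_3 - σ_2)/(6h_2) = 145/603. So p'(5) = 1379/201.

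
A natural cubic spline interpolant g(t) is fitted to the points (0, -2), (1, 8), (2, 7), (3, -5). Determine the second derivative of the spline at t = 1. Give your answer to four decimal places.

Let M_i = g''(x_i). Step sizes h_i = 1, 1, 1; slopes of the chords Δ_i = (y_(i+1) - y_i)/h_i = 10, -1, -12.
  1·M_0 + 4·M_1 + 1·M_2 = 6(Δ_1 - Δ_0) = -66
  1·M_1 + 4·M_2 + 1·M_3 = 6(Δ_2 - Δ_1) = -66
Natural end conditions: M_0 = M_3 = 0.
Solving the tridiagonal system: M_0 = 0, M_1 = -66/5, M_2 = -66/5, M_3 = 0.

-13.2000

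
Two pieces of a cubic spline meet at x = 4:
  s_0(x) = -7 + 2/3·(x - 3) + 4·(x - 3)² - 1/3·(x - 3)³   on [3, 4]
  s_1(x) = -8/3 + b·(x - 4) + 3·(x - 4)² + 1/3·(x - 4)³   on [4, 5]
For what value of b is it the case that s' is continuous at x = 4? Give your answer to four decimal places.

7.6667

s_0'(x) = 2/3 + 8·(x - 3) - 1·(x - 3)², so s_0'(4) = 23/3. On the right, s_1'(4) = b, so b = 23/3.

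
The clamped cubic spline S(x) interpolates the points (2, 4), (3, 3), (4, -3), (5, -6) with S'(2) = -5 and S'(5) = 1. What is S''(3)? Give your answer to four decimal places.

-13.6000

Write σ_i for S''(x_i). With h_i = 1, 1, 1 and divided differences Δ_i = -1, -6, -3, the continuity of S' gives the tridiagonal system
  1·σ_0 + 4·σ_1 + 1·σ_2 = 6(Δ_1 - Δ_0) = -30
  1·σ_1 + 4·σ_2 + 1·σ_3 = 6(Δ_2 - Δ_1) = 18
Clamped end conditions give two more equations: 2h_0·σ_0 + h_0·σ_1 = 6(Δ_0 - S'(2)) = 24 and h_2·σ_2 + 2h_2·σ_3 = 6(S'(5) - Δ_2) = 24.
Solving: σ_0 = 94/5, σ_1 = -68/5, σ_2 = 28/5, σ_3 = 46/5.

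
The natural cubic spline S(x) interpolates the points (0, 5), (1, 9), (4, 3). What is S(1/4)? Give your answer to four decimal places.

Write M_i for S''(x_i). With h_i = 1, 3 and divided differences Δ_i = 4, -2, the continuity of S' gives the tridiagonal system
  1·M_0 + 8·M_1 + 3·M_2 = 6(Δ_1 - Δ_0) = -36
Natural end conditions: M_0 = M_2 = 0.
Solving: M_0 = 0, M_1 = -9/2, M_2 = 0.
On [0, 1], S(x) = 5 + 19/4·x + 0·x² - 3/4·x³.
With x = 1/4: S(1/4) = 1581/256.

6.1758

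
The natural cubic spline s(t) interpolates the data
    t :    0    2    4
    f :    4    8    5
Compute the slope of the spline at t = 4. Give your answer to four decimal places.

-2.3750

Put M_i = s'' at the i-th knot. Here h = (2, 2) and Δ = (2, -3/2), so the interior equations h_(i-1)·M_(i-1) + 2(h_(i-1)+h_i)·M_i + h_i·M_(i+1) = 6(Δ_i − Δ_(i-1)) read
  2·M_0 + 8·M_1 + 2·M_2 = 6(Δ_1 - Δ_0) = -21
Natural end conditions: M_0 = M_2 = 0.
Solving the tridiagonal system: M_0 = 0, M_1 = -21/8, M_2 = 0.
On [2, 4], s'(t) = b_1 + 2c_1·(t - 2) + 3d_1·(t - 2)² with b_1 = Δ_1 - h_1(2M_1 + M_2)/6 = 1/4, c_1 = M_1/2 = -21/16, d_1 = (M_2 - M_1)/(6h_1) = 7/32. So s'(4) = -19/8.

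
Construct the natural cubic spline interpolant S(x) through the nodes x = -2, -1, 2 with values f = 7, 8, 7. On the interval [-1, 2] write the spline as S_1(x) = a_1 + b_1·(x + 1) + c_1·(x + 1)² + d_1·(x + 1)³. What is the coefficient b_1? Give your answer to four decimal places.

0.6667

Put M_i = S'' at the i-th knot. Here h = (1, 3) and Δ = (1, -1/3), so the interior equations h_(i-1)·M_(i-1) + 2(h_(i-1)+h_i)·M_i + h_i·M_(i+1) = 6(Δ_i − Δ_(i-1)) read
  1·M_0 + 8·M_1 + 3·M_2 = 6(Δ_1 - Δ_0) = -8
Natural end conditions: M_0 = M_2 = 0.
Hence M_0 = 0, M_1 = -1, M_2 = 0.
On [-1, 2], with S_1(x) = a_1 + b_1·(x + 1) + c_1·(x + 1)² + d_1·(x + 1)³: c_1 = M_1/2 = -1/2, d_1 = (M_2 - M_1)/(6h_1) = 1/18, b_1 = Δ_1 - h_1(2M_1 + M_2)/6 = 2/3.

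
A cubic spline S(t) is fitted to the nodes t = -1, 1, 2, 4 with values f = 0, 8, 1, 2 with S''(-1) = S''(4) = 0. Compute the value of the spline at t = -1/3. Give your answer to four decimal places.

Write m_i for S''(x_i). With h_i = 2, 1, 2 and divided differences Δ_i = 4, -7, 1/2, the continuity of S' gives the tridiagonal system
  2·m_0 + 6·m_1 + 1·m_2 = 6(Δ_1 - Δ_0) = -66
  1·m_1 + 6·m_2 + 2·m_3 = 6(Δ_2 - Δ_1) = 45
Natural end conditions: m_0 = m_3 = 0.
Solving the tridiagonal system: m_0 = 0, m_1 = -63/5, m_2 = 48/5, m_3 = 0.
On [-1, 1], S(t) = 0 + 41/5·(t + 1) + 0·(t + 1)² - 21/20·(t + 1)³.
With (t + 1) = 2/3: S(-1/3) = 232/45.

5.1556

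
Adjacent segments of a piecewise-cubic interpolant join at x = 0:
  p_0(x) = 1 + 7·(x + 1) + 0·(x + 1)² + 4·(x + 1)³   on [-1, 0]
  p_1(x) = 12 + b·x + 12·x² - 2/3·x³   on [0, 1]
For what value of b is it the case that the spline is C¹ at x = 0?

p_0'(x) = 7 + 0·(x + 1) + 12·(x + 1)², so p_0'(0) = 19. On the right, p_1'(0) = b, so b = 19.

19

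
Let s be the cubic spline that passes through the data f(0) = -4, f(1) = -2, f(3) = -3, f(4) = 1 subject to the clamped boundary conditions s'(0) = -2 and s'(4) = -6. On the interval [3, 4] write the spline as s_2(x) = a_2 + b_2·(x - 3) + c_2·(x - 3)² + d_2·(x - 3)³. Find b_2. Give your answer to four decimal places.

Let σ_i = s''(x_i). Step sizes h_i = 1, 2, 1; slopes of the chords Δ_i = (y_(i+1) - y_i)/h_i = 2, -1/2, 4.
  1·σ_0 + 6·σ_1 + 2·σ_2 = 6(Δ_1 - Δ_0) = -15
  2·σ_1 + 6·σ_2 + 1·σ_3 = 6(Δ_2 - Δ_1) = 27
Clamped end conditions give two more equations: 2h_0·σ_0 + h_0·σ_1 = 6(Δ_0 - s'(0)) = 24 and h_2·σ_2 + 2h_2·σ_3 = 6(s'(4) - Δ_2) = -60.
Forward elimination and back-substitution give σ_0 = 17, σ_1 = -10, σ_2 = 14, σ_3 = -37.
On [3, 4], with s_2(x) = a_2 + b_2·(x - 3) + c_2·(x - 3)² + d_2·(x - 3)³: c_2 = σ_2/2 = 7, d_2 = (σ_3 - σ_2)/(6h_2) = -17/2, b_2 = Δ_2 - h_2(2σ_2 + σ_3)/6 = 11/2.

5.5000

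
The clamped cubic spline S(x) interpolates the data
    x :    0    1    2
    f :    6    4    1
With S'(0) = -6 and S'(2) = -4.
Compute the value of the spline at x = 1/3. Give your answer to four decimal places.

4.6852

Put M_i = S'' at the i-th knot. Here h = (1, 1) and Δ = (-2, -3), so the interior equations h_(i-1)·M_(i-1) + 2(h_(i-1)+h_i)·M_i + h_i·M_(i+1) = 6(Δ_i − Δ_(i-1)) read
  1·M_0 + 4·M_1 + 1·M_2 = 6(Δ_1 - Δ_0) = -6
Clamped end conditions give two more equations: 2h_0·M_0 + h_0·M_1 = 6(Δ_0 - S'(0)) = 24 and h_1·M_1 + 2h_1·M_2 = 6(S'(2) - Δ_1) = -6.
Forward elimination and back-substitution give M_0 = 29/2, M_1 = -5, M_2 = -1/2.
On [0, 1], S(x) = 6 - 6·x + 29/4·x² - 13/4·x³.
With x = 1/3: S(1/3) = 253/54.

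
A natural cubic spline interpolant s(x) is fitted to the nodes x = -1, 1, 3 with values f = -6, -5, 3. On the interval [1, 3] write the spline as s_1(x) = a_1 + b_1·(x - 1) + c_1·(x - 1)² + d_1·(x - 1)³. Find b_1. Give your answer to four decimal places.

2.2500

With m_i denoting the second derivative at x_i, h_i = 2, 2, and Δ_i = (y_(i+1) − y_i)/h_i = 1/2, 4:
  2·m_0 + 8·m_1 + 2·m_2 = 6(Δ_1 - Δ_0) = 21
Natural end conditions: m_0 = m_2 = 0.
Solving the tridiagonal system: m_0 = 0, m_1 = 21/8, m_2 = 0.
On [1, 3], with s_1(x) = a_1 + b_1·(x - 1) + c_1·(x - 1)² + d_1·(x - 1)³: c_1 = m_1/2 = 21/16, d_1 = (m_2 - m_1)/(6h_1) = -7/32, b_1 = Δ_1 - h_1(2m_1 + m_2)/6 = 9/4.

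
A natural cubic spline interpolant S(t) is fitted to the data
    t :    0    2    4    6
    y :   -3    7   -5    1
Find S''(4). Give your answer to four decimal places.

9.4000

Let σ_i = S''(x_i). Step sizes h_i = 2, 2, 2; slopes of the chords Δ_i = (y_(i+1) - y_i)/h_i = 5, -6, 3.
  2·σ_0 + 8·σ_1 + 2·σ_2 = 6(Δ_1 - Δ_0) = -66
  2·σ_1 + 8·σ_2 + 2·σ_3 = 6(Δ_2 - Δ_1) = 54
Natural end conditions: σ_0 = σ_3 = 0.
Solving: σ_0 = 0, σ_1 = -53/5, σ_2 = 47/5, σ_3 = 0.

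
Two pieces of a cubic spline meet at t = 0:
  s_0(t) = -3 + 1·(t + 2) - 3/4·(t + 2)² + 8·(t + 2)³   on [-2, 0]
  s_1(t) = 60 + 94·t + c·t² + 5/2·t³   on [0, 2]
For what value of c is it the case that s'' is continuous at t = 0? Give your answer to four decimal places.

47.2500

s_0''(t) = -3/2 + 48·(t + 2), so s_0''(0) = 189/2. On the right, s_1''(0) = 2c, so c = 189/4.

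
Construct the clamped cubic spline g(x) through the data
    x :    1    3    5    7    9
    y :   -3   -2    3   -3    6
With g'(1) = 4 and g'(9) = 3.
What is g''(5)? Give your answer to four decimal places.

Put σ_i = g'' at the i-th knot. Here h = (2, 2, 2, 2) and Δ = (1/2, 5/2, -3, 9/2), so the interior equations h_(i-1)·σ_(i-1) + 2(h_(i-1)+h_i)·σ_i + h_i·σ_(i+1) = 6(Δ_i − Δ_(i-1)) read
  2·σ_0 + 8·σ_1 + 2·σ_2 = 6(Δ_1 - Δ_0) = 12
  2·σ_1 + 8·σ_2 + 2·σ_3 = 6(Δ_2 - Δ_1) = -33
  2·σ_2 + 8·σ_3 + 2·σ_4 = 6(Δ_3 - Δ_2) = 45
Clamped end conditions give two more equations: 2h_0·σ_0 + h_0·σ_1 = 6(Δ_0 - g'(1)) = -21 and h_3·σ_3 + 2h_3·σ_4 = 6(g'(9) - Δ_3) = -9.
Forward elimination and back-substitution give σ_0 = -893/112, σ_1 = 305/56, σ_2 = -125/16, σ_3 = 521/56, σ_4 = -773/112.

-7.8125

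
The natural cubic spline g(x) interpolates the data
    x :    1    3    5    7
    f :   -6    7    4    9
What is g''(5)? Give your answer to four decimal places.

4.8000

With M_i denoting the second derivative at x_i, h_i = 2, 2, 2, and Δ_i = (y_(i+1) − y_i)/h_i = 13/2, -3/2, 5/2:
  2·M_0 + 8·M_1 + 2·M_2 = 6(Δ_1 - Δ_0) = -48
  2·M_1 + 8·M_2 + 2·M_3 = 6(Δ_2 - Δ_1) = 24
Natural end conditions: M_0 = M_3 = 0.
Solving: M_0 = 0, M_1 = -36/5, M_2 = 24/5, M_3 = 0.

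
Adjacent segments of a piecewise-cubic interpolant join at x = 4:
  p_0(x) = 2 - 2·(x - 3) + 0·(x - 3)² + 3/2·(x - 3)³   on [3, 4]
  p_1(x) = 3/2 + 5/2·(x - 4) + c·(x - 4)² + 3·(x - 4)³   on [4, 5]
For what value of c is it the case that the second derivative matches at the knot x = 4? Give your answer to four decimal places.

4.5000

p_0''(x) = 0 + 9·(x - 3), so p_0''(4) = 9. On the right, p_1''(4) = 2c, so c = 9/2.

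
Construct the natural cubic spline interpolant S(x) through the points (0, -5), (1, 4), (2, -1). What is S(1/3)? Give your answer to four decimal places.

With M_i denoting the second derivative at x_i, h_i = 1, 1, and Δ_i = (y_(i+1) − y_i)/h_i = 9, -5:
  1·M_0 + 4·M_1 + 1·M_2 = 6(Δ_1 - Δ_0) = -84
Natural end conditions: M_0 = M_2 = 0.
Solving the tridiagonal system: M_0 = 0, M_1 = -21, M_2 = 0.
On [0, 1], S(x) = -5 + 25/2·x + 0·x² - 7/2·x³.
With x = 1/3: S(1/3) = -26/27.

-0.9630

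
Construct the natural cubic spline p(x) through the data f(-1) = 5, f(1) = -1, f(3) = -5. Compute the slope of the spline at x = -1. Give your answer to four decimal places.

-3.2500

Write M_i for p''(x_i). With h_i = 2, 2 and divided differences Δ_i = -3, -2, the continuity of p' gives the tridiagonal system
  2·M_0 + 8·M_1 + 2·M_2 = 6(Δ_1 - Δ_0) = 6
Natural end conditions: M_0 = M_2 = 0.
Solving: M_0 = 0, M_1 = 3/4, M_2 = 0.
On [-1, 1], p'(x) = b_0 + 2c_0·(x + 1) + 3d_0·(x + 1)² with b_0 = Δ_0 - h_0(2M_0 + M_1)/6 = -13/4, c_0 = M_0/2 = 0, d_0 = (M_1 - M_0)/(6h_0) = 1/16. So p'(-1) = -13/4.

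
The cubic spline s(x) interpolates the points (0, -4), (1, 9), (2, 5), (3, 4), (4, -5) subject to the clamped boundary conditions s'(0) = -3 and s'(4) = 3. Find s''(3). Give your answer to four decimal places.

With M_i denoting the second derivative at x_i, h_i = 1, 1, 1, 1, and Δ_i = (y_(i+1) − y_i)/h_i = 13, -4, -1, -9:
  1·M_0 + 4·M_1 + 1·M_2 = 6(Δ_1 - Δ_0) = -102
  1·M_1 + 4·M_2 + 1·M_3 = 6(Δ_2 - Δ_1) = 18
  1·M_2 + 4·M_3 + 1·M_4 = 6(Δ_3 - Δ_2) = -48
Clamped end conditions give two more equations: 2h_0·M_0 + h_0·M_1 = 6(Δ_0 - s'(0)) = 96 and h_3·M_3 + 2h_3·M_4 = 6(s'(4) - Δ_3) = 72.
Solving: M_0 = 2043/28, M_1 = -699/14, M_2 = 99/4, M_3 = -435/14, M_4 = 1443/28.

-31.0714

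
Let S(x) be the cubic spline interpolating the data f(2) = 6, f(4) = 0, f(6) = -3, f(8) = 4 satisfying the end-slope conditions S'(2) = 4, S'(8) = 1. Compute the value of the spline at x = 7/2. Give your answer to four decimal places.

2.7188

Write M_i for S''(x_i). With h_i = 2, 2, 2 and divided differences Δ_i = -3, -3/2, 7/2, the continuity of S' gives the tridiagonal system
  2·M_0 + 8·M_1 + 2·M_2 = 6(Δ_1 - Δ_0) = 9
  2·M_1 + 8·M_2 + 2·M_3 = 6(Δ_2 - Δ_1) = 30
Clamped end conditions give two more equations: 2h_0·M_0 + h_0·M_1 = 6(Δ_0 - S'(2)) = -42 and h_2·M_2 + 2h_2·M_3 = 6(S'(8) - Δ_2) = -15.
Hence M_0 = -12, M_1 = 3, M_2 = 9/2, M_3 = -6.
On [2, 4], S(x) = 6 + 4·(x - 2) - 6·(x - 2)² + 5/4·(x - 2)³.
With (x - 2) = 3/2: S(7/2) = 87/32.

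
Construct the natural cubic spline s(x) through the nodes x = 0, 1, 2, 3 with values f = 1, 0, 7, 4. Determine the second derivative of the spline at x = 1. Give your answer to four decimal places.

Write M_i for s''(x_i). With h_i = 1, 1, 1 and divided differences Δ_i = -1, 7, -3, the continuity of s' gives the tridiagonal system
  1·M_0 + 4·M_1 + 1·M_2 = 6(Δ_1 - Δ_0) = 48
  1·M_1 + 4·M_2 + 1·M_3 = 6(Δ_2 - Δ_1) = -60
Natural end conditions: M_0 = M_3 = 0.
Solving: M_0 = 0, M_1 = 84/5, M_2 = -96/5, M_3 = 0.

16.8000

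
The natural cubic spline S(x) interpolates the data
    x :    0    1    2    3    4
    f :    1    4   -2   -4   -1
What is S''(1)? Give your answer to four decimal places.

-15.6429

Write M_i for S''(x_i). With h_i = 1, 1, 1, 1 and divided differences Δ_i = 3, -6, -2, 3, the continuity of S' gives the tridiagonal system
  1·M_0 + 4·M_1 + 1·M_2 = 6(Δ_1 - Δ_0) = -54
  1·M_1 + 4·M_2 + 1·M_3 = 6(Δ_2 - Δ_1) = 24
  1·M_2 + 4·M_3 + 1·M_4 = 6(Δ_3 - Δ_2) = 30
Natural end conditions: M_0 = M_4 = 0.
Forward elimination and back-substitution give M_0 = 0, M_1 = -219/14, M_2 = 60/7, M_3 = 75/14, M_4 = 0.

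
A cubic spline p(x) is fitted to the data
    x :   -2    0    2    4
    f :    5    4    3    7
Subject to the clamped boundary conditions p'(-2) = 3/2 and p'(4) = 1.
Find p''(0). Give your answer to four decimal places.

0.1333

Put M_i = p'' at the i-th knot. Here h = (2, 2, 2) and Δ = (-1/2, -1/2, 2), so the interior equations h_(i-1)·M_(i-1) + 2(h_(i-1)+h_i)·M_i + h_i·M_(i+1) = 6(Δ_i − Δ_(i-1)) read
  2·M_0 + 8·M_1 + 2·M_2 = 6(Δ_1 - Δ_0) = 0
  2·M_1 + 8·M_2 + 2·M_3 = 6(Δ_2 - Δ_1) = 15
Clamped end conditions give two more equations: 2h_0·M_0 + h_0·M_1 = 6(Δ_0 - p'(-2)) = -12 and h_2·M_2 + 2h_2·M_3 = 6(p'(4) - Δ_2) = -6.
Solving: M_0 = -46/15, M_1 = 2/15, M_2 = 38/15, M_3 = -83/30.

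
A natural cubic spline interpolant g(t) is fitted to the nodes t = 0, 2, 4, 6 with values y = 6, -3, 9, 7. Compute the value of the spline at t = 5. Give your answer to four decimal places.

9.9250

Put M_i = g'' at the i-th knot. Here h = (2, 2, 2) and Δ = (-9/2, 6, -1), so the interior equations h_(i-1)·M_(i-1) + 2(h_(i-1)+h_i)·M_i + h_i·M_(i+1) = 6(Δ_i − Δ_(i-1)) read
  2·M_0 + 8·M_1 + 2·M_2 = 6(Δ_1 - Δ_0) = 63
  2·M_1 + 8·M_2 + 2·M_3 = 6(Δ_2 - Δ_1) = -42
Natural end conditions: M_0 = M_3 = 0.
Forward elimination and back-substitution give M_0 = 0, M_1 = 49/5, M_2 = -77/10, M_3 = 0.
On [4, 6], g(t) = 9 + 62/15·(t - 4) - 77/20·(t - 4)² + 77/120·(t - 4)³.
With (t - 4) = 1: g(5) = 397/40.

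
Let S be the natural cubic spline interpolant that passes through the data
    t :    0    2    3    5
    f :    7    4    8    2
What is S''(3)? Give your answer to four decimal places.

-8.1429

Let m_i = S''(x_i). Step sizes h_i = 2, 1, 2; slopes of the chords Δ_i = (y_(i+1) - y_i)/h_i = -3/2, 4, -3.
  2·m_0 + 6·m_1 + 1·m_2 = 6(Δ_1 - Δ_0) = 33
  1·m_1 + 6·m_2 + 2·m_3 = 6(Δ_2 - Δ_1) = -42
Natural end conditions: m_0 = m_3 = 0.
Forward elimination and back-substitution give m_0 = 0, m_1 = 48/7, m_2 = -57/7, m_3 = 0.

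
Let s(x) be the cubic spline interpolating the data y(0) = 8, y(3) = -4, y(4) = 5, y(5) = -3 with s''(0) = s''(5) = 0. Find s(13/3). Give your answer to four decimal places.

Let m_i = s''(x_i). Step sizes h_i = 3, 1, 1; slopes of the chords Δ_i = (y_(i+1) - y_i)/h_i = -4, 9, -8.
  3·m_0 + 8·m_1 + 1·m_2 = 6(Δ_1 - Δ_0) = 78
  1·m_1 + 4·m_2 + 1·m_3 = 6(Δ_2 - Δ_1) = -102
Natural end conditions: m_0 = m_3 = 0.
Solving the tridiagonal system: m_0 = 0, m_1 = 414/31, m_2 = -894/31, m_3 = 0.
On [4, 5], s(x) = 5 + 50/31·(x - 4) - 447/31·(x - 4)² + 149/31·(x - 4)³.
With (x - 4) = 1/3: s(13/3) = 3443/837.

4.1135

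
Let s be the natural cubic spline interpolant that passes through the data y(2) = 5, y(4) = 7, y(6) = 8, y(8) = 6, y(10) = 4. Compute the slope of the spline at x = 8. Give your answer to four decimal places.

Write M_i for s''(x_i). With h_i = 2, 2, 2, 2 and divided differences Δ_i = 1, 1/2, -1, -1, the continuity of s' gives the tridiagonal system
  2·M_0 + 8·M_1 + 2·M_2 = 6(Δ_1 - Δ_0) = -3
  2·M_1 + 8·M_2 + 2·M_3 = 6(Δ_2 - Δ_1) = -9
  2·M_2 + 8·M_3 + 2·M_4 = 6(Δ_3 - Δ_2) = 0
Natural end conditions: M_0 = M_4 = 0.
Hence M_0 = 0, M_1 = -9/112, M_2 = -33/28, M_3 = 33/112, M_4 = 0.
On [8, 10], s'(x) = b_3 + 2c_3·(x - 8) + 3d_3·(x - 8)² with b_3 = Δ_3 - h_3(2M_3 + M_4)/6 = -67/56, c_3 = M_3/2 = 33/224, d_3 = (M_4 - M_3)/(6h_3) = -11/448. So s'(8) = -67/56.

-1.1964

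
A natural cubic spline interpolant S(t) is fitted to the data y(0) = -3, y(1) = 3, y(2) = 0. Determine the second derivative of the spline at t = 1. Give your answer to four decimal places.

With M_i denoting the second derivative at x_i, h_i = 1, 1, and Δ_i = (y_(i+1) − y_i)/h_i = 6, -3:
  1·M_0 + 4·M_1 + 1·M_2 = 6(Δ_1 - Δ_0) = -54
Natural end conditions: M_0 = M_2 = 0.
Solving the tridiagonal system: M_0 = 0, M_1 = -27/2, M_2 = 0.

-13.5000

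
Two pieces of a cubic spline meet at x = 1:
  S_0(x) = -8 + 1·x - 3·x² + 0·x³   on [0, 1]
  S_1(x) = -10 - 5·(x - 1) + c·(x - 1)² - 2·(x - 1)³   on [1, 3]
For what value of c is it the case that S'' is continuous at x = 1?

S_0''(x) = -6 + 0·x, so S_0''(1) = -6. On the right, S_1''(1) = 2c, so c = -3.

-3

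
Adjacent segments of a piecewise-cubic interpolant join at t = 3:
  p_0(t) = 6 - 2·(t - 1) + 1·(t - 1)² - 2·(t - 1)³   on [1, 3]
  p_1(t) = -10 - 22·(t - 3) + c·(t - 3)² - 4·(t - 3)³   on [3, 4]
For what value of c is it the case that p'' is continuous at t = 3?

-11

p_0''(t) = 2 - 12·(t - 1), so p_0''(3) = -22. On the right, p_1''(3) = 2c, so c = -11.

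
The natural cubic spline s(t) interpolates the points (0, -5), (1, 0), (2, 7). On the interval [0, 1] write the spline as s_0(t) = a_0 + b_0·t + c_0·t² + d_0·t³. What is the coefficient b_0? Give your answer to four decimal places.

4.5000

Put m_i = s'' at the i-th knot. Here h = (1, 1) and Δ = (5, 7), so the interior equations h_(i-1)·m_(i-1) + 2(h_(i-1)+h_i)·m_i + h_i·m_(i+1) = 6(Δ_i − Δ_(i-1)) read
  1·m_0 + 4·m_1 + 1·m_2 = 6(Δ_1 - Δ_0) = 12
Natural end conditions: m_0 = m_2 = 0.
Hence m_0 = 0, m_1 = 3, m_2 = 0.
On [0, 1], with s_0(t) = a_0 + b_0·t + c_0·t² + d_0·t³: c_0 = m_0/2 = 0, d_0 = (m_1 - m_0)/(6h_0) = 1/2, b_0 = Δ_0 - h_0(2m_0 + m_1)/6 = 9/2.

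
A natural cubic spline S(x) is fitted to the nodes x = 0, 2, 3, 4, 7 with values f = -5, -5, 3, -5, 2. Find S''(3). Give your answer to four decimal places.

-30.1348

Put m_i = S'' at the i-th knot. Here h = (2, 1, 1, 3) and Δ = (0, 8, -8, 7/3), so the interior equations h_(i-1)·m_(i-1) + 2(h_(i-1)+h_i)·m_i + h_i·m_(i+1) = 6(Δ_i − Δ_(i-1)) read
  2·m_0 + 6·m_1 + 1·m_2 = 6(Δ_1 - Δ_0) = 48
  1·m_1 + 4·m_2 + 1·m_3 = 6(Δ_2 - Δ_1) = -96
  1·m_2 + 8·m_3 + 3·m_4 = 6(Δ_3 - Δ_2) = 62
Natural end conditions: m_0 = m_4 = 0.
Hence m_0 = 0, m_1 = 1159/89, m_2 = -2682/89, m_3 = 1025/89, m_4 = 0.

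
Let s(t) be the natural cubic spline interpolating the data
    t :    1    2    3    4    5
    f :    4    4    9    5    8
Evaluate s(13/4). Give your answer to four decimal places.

8.5140

Let M_i = s''(x_i). Step sizes h_i = 1, 1, 1, 1; slopes of the chords Δ_i = (y_(i+1) - y_i)/h_i = 0, 5, -4, 3.
  1·M_0 + 4·M_1 + 1·M_2 = 6(Δ_1 - Δ_0) = 30
  1·M_1 + 4·M_2 + 1·M_3 = 6(Δ_2 - Δ_1) = -54
  1·M_2 + 4·M_3 + 1·M_4 = 6(Δ_3 - Δ_2) = 42
Natural end conditions: M_0 = M_4 = 0.
Solving the tridiagonal system: M_0 = 0, M_1 = 177/14, M_2 = -144/7, M_3 = 219/14, M_4 = 0.
On [3, 4], s(t) = 9 + 1/4·(t - 3) - 72/7·(t - 3)² + 169/28·(t - 3)³.
With (t - 3) = 1/4: s(13/4) = 15257/1792.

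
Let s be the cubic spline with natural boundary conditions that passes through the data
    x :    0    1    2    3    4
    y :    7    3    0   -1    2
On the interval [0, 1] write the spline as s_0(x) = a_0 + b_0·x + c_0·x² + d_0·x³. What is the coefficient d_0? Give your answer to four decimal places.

0.1964

Let m_i = s''(x_i). Step sizes h_i = 1, 1, 1, 1; slopes of the chords Δ_i = (y_(i+1) - y_i)/h_i = -4, -3, -1, 3.
  1·m_0 + 4·m_1 + 1·m_2 = 6(Δ_1 - Δ_0) = 6
  1·m_1 + 4·m_2 + 1·m_3 = 6(Δ_2 - Δ_1) = 12
  1·m_2 + 4·m_3 + 1·m_4 = 6(Δ_3 - Δ_2) = 24
Natural end conditions: m_0 = m_4 = 0.
Hence m_0 = 0, m_1 = 33/28, m_2 = 9/7, m_3 = 159/28, m_4 = 0.
On [0, 1], with s_0(x) = a_0 + b_0·x + c_0·x² + d_0·x³: c_0 = m_0/2 = 0, d_0 = (m_1 - m_0)/(6h_0) = 11/56, b_0 = Δ_0 - h_0(2m_0 + m_1)/6 = -235/56.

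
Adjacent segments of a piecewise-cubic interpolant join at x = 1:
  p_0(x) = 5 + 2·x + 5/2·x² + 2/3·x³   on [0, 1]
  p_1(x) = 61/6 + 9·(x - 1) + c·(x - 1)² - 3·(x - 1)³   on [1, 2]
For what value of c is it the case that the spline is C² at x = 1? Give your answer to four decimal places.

4.5000

p_0''(x) = 5 + 4·x, so p_0''(1) = 9. On the right, p_1''(1) = 2c, so c = 9/2.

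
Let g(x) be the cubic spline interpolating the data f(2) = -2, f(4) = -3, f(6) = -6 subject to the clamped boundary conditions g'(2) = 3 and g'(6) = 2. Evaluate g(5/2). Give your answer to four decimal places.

Put M_i = g'' at the i-th knot. Here h = (2, 2) and Δ = (-1/2, -3/2), so the interior equations h_(i-1)·M_(i-1) + 2(h_(i-1)+h_i)·M_i + h_i·M_(i+1) = 6(Δ_i − Δ_(i-1)) read
  2·M_0 + 8·M_1 + 2·M_2 = 6(Δ_1 - Δ_0) = -6
Clamped end conditions give two more equations: 2h_0·M_0 + h_0·M_1 = 6(Δ_0 - g'(2)) = -21 and h_1·M_1 + 2h_1·M_2 = 6(g'(6) - Δ_1) = 21.
Hence M_0 = -19/4, M_1 = -1, M_2 = 23/4.
On [2, 4], g(x) = -2 + 3·(x - 2) - 19/8·(x - 2)² + 5/16·(x - 2)³.
With (x - 2) = 1/2: g(5/2) = -135/128.

-1.0547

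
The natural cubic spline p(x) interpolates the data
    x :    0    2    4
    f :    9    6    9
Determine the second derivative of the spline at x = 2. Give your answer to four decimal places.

2.2500

Write σ_i for p''(x_i). With h_i = 2, 2 and divided differences Δ_i = -3/2, 3/2, the continuity of p' gives the tridiagonal system
  2·σ_0 + 8·σ_1 + 2·σ_2 = 6(Δ_1 - Δ_0) = 18
Natural end conditions: σ_0 = σ_2 = 0.
Forward elimination and back-substitution give σ_0 = 0, σ_1 = 9/4, σ_2 = 0.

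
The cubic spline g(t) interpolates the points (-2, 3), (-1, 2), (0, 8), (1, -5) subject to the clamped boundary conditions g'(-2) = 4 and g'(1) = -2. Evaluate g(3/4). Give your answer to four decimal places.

Write M_i for g''(x_i). With h_i = 1, 1, 1 and divided differences Δ_i = -1, 6, -13, the continuity of g' gives the tridiagonal system
  1·M_0 + 4·M_1 + 1·M_2 = 6(Δ_1 - Δ_0) = 42
  1·M_1 + 4·M_2 + 1·M_3 = 6(Δ_2 - Δ_1) = -114
Clamped end conditions give two more equations: 2h_0·M_0 + h_0·M_1 = 6(Δ_0 - g'(-2)) = -30 and h_2·M_2 + 2h_2·M_3 = 6(g'(1) - Δ_2) = 66.
Solving: M_0 = -152/5, M_1 = 154/5, M_2 = -254/5, M_3 = 292/5.
On [0, 1], g(t) = 8 - 29/5·t - 127/5·t² + 91/5·t³.
With t = 3/4: g(3/4) = -947/320.

-2.9594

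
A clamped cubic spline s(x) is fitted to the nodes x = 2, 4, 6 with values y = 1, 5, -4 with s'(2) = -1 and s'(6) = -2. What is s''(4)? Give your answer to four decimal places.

Put σ_i = s'' at the i-th knot. Here h = (2, 2) and Δ = (2, -9/2), so the interior equations h_(i-1)·σ_(i-1) + 2(h_(i-1)+h_i)·σ_i + h_i·σ_(i+1) = 6(Δ_i − Δ_(i-1)) read
  2·σ_0 + 8·σ_1 + 2·σ_2 = 6(Δ_1 - Δ_0) = -39
Clamped end conditions give two more equations: 2h_0·σ_0 + h_0·σ_1 = 6(Δ_0 - s'(2)) = 18 and h_1·σ_1 + 2h_1·σ_2 = 6(s'(6) - Δ_1) = 15.
Hence σ_0 = 73/8, σ_1 = -37/4, σ_2 = 67/8.

-9.2500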